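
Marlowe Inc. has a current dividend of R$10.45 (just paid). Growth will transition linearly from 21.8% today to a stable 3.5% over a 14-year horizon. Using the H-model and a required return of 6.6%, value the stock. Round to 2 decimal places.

H-model: P₀ = D₀[(1+g_L) + H(g_S−g_L)]/(r−g_L), with H = 14/2 = 7.
P₀ = 10.45 × [(1+0.035) + 7×(0.218−0.035)] / (0.066−0.035)
   = 10.45 × 2.3160 / 0.031 = 780.7161

R$780.72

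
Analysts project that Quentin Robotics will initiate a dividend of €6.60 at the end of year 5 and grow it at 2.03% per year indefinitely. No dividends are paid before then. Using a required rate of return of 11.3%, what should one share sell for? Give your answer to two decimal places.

Deferred-dividend DDM. At t=4 the remaining stream is a growing perpetuity with first payment D_5 = 6.60.
V_4 = D_5/(r−g) = 6.60/(0.113−0.0203) = 71.1974
P₀ = V_4/(1+r)^4 = 71.1974/(1+0.113)^4 = 46.3963

€46.40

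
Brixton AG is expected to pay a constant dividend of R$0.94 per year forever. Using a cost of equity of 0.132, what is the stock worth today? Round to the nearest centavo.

Zero-growth DDM (perpetuity): P₀ = D/r = 0.94 / 0.132 = 7.1212

R$7.12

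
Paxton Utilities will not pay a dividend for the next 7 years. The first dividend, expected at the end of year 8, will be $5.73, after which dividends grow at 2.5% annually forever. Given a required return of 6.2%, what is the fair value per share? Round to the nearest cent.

Deferred-dividend DDM. At t=7 the remaining stream is a growing perpetuity with first payment D_8 = 5.73.
V_7 = D_8/(r−g) = 5.73/(0.062−0.025) = 154.8649
P₀ = V_7/(1+r)^7 = 154.8649/(1+0.062)^7 = 101.6439

$101.64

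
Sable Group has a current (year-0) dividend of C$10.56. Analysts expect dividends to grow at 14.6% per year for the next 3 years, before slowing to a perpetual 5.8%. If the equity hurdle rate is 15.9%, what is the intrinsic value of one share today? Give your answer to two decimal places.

C$137.91

Two-stage DDM. Project D₁…D_3 at 0.146, terminal growth 0.058, discount at r = 0.159.
D_1 = 12.1018
D_2 = 13.8686
D_3 = 15.8934
Terminal value at t=3: TV = D_4/(r−g) = 16.8153/(0.159−0.058) = 166.4877
P₀ = 12.1018/(1+0.159)^1 + 13.8686/(1+0.159)^2 + 15.8934/(1+0.159)^3 + 166.4877/(1+0.159)^3 = 137.9125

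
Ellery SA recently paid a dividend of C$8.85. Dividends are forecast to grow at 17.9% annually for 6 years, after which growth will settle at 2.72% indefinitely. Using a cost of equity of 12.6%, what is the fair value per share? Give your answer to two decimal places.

C$183.82

Two-stage DDM. Project D₁…D_6 at 0.179, terminal growth 0.0272, discount at r = 0.126.
D_1 = 10.4342
D_2 = 12.3019
D_3 = 14.5039
D_4 = 17.1001
D_5 = 20.1610
D_6 = 23.7698
Terminal value at t=6: TV = D_7/(r−g) = 24.4164/(0.126−0.0272) = 247.1293
P₀ = 10.4342/(1+0.126)^1 + 12.3019/(1+0.126)^2 + 14.5039/(1+0.126)^3 + 17.1001/(1+0.126)^4 + 20.1610/(1+0.126)^5 + 23.7698/(1+0.126)^6 + 247.1293/(1+0.126)^6 = 183.8207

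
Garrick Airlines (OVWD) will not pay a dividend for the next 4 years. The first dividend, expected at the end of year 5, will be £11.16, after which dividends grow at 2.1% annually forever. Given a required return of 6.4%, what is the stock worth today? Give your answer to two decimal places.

Deferred-dividend DDM. At t=4 the remaining stream is a growing perpetuity with first payment D_5 = 11.16.
V_4 = D_5/(r−g) = 11.16/(0.064−0.021) = 259.5349
P₀ = V_4/(1+r)^4 = 259.5349/(1+0.064)^4 = 202.5020

£202.50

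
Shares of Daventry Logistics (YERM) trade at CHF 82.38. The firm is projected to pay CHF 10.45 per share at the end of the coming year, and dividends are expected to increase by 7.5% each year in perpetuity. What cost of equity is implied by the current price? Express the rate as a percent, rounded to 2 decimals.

Rearranging the constant-growth DDM: r = D₁/P₀ + g.
r = 10.4500 / 82.38 + 0.075 = 0.12685 + 0.075 = 0.20185

20.19%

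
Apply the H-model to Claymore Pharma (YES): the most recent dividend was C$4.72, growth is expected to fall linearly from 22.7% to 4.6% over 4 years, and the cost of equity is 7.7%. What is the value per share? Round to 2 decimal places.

H-model: P₀ = D₀[(1+g_L) + H(g_S−g_L)]/(r−g_L), with H = 4/2 = 2.
P₀ = 4.72 × [(1+0.046) + 2×(0.227−0.046)] / (0.077−0.046)
   = 4.72 × 1.4080 / 0.031 = 214.3794

C$214.38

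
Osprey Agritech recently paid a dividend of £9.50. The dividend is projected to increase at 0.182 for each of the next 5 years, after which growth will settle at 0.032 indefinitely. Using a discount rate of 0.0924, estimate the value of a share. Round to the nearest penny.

Two-stage DDM. Project D₁…D_5 at 0.182, terminal growth 0.032, discount at r = 0.0924.
D_1 = 11.2290
D_2 = 13.2727
D_3 = 15.6883
D_4 = 18.5436
D_5 = 21.9185
Terminal value at t=5: TV = D_6/(r−g) = 22.6199/(0.0924−0.032) = 374.5017
P₀ = 11.2290/(1+0.0924)^1 + 13.2727/(1+0.0924)^2 + 15.6883/(1+0.0924)^3 + 18.5436/(1+0.0924)^4 + 21.9185/(1+0.0924)^5 + 374.5017/(1+0.0924)^5 = 301.2858

£301.29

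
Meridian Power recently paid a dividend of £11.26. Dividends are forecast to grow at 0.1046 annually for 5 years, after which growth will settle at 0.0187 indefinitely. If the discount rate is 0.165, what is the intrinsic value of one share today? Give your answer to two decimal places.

£108.21

Two-stage DDM. Project D₁…D_5 at 0.1046, terminal growth 0.0187, discount at r = 0.165.
D_1 = 12.4378
D_2 = 13.7388
D_3 = 15.1759
D_4 = 16.7633
D_5 = 18.5167
Terminal value at t=5: TV = D_6/(r−g) = 18.8630/(0.165−0.0187) = 128.9334
P₀ = 12.4378/(1+0.165)^1 + 13.7388/(1+0.165)^2 + 15.1759/(1+0.165)^3 + 16.7633/(1+0.165)^4 + 18.5167/(1+0.165)^5 + 128.9334/(1+0.165)^5 = 108.2064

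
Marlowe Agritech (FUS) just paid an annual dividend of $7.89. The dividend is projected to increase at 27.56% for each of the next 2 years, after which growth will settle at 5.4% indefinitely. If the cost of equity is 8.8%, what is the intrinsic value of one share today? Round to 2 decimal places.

$356.31

Two-stage DDM. Project D₁…D_2 at 0.2756, terminal growth 0.054, discount at r = 0.088.
D_1 = 10.0645
D_2 = 12.8383
Terminal value at t=2: TV = D_3/(r−g) = 13.5315/(0.088−0.054) = 397.9859
P₀ = 10.0645/(1+0.088)^1 + 12.8383/(1+0.088)^2 + 397.9859/(1+0.088)^2 = 356.3054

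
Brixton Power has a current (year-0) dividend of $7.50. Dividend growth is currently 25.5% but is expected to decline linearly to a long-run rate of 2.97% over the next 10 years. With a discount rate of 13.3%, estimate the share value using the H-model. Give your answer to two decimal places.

H-model: P₀ = D₀[(1+g_L) + H(g_S−g_L)]/(r−g_L), with H = 10/2 = 5.
P₀ = 7.50 × [(1+0.0297) + 5×(0.255−0.0297)] / (0.133−0.0297)
   = 7.50 × 2.1562 / 0.1033 = 156.5489

$156.55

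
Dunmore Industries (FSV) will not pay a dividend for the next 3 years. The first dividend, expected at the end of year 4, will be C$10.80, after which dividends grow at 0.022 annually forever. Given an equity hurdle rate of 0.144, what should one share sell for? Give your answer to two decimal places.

C$59.13

Deferred-dividend DDM. At t=3 the remaining stream is a growing perpetuity with first payment D_4 = 10.80.
V_3 = D_4/(r−g) = 10.80/(0.144−0.022) = 88.5246
P₀ = V_3/(1+r)^3 = 88.5246/(1+0.144)^3 = 59.1270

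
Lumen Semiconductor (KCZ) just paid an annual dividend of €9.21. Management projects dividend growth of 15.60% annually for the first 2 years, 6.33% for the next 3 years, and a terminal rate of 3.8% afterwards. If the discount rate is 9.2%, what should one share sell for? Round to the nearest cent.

Three-stage DDM. Project D₁…D_5; terminal Gordon value at t=5 with g = 0.038; discount at r = 0.092.
D_1 = 10.6468
D_2 = 12.3077
D_3 = 13.0867
D_4 = 13.9151
D_5 = 14.7959
TV_5 = 15.3582/(0.092−0.038) = 284.4110
P₀ = Σ Dₜ/(1+r)ᵗ + TV_5/(1+r)^5 = 232.5964

€232.60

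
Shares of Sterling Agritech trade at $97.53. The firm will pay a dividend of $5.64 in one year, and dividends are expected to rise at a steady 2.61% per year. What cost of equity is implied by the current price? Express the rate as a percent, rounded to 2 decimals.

Rearranging the constant-growth DDM: r = D₁/P₀ + g.
r = 5.6400 / 97.53 + 0.0261 = 0.05783 + 0.0261 = 0.08393

8.39%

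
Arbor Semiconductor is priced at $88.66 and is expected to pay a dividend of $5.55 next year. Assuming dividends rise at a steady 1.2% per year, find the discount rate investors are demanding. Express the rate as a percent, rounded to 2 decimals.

Rearranging the constant-growth DDM: r = D₁/P₀ + g.
r = 5.5500 / 88.66 + 0.012 = 0.06260 + 0.012 = 0.07460

7.46%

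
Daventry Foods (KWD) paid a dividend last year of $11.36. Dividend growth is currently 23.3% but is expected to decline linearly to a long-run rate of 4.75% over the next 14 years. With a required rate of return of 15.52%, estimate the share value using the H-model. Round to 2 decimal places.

H-model: P₀ = D₀[(1+g_L) + H(g_S−g_L)]/(r−g_L), with H = 14/2 = 7.
P₀ = 11.36 × [(1+0.0475) + 7×(0.233−0.0475)] / (0.1552−0.0475)
   = 11.36 × 2.3460 / 0.1077 = 247.4518

$247.45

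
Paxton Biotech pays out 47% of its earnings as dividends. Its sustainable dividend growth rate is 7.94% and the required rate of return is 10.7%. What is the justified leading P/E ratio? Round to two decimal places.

Justified leading P/E = b/(r−g) = 0.47/(0.107−0.0794) = 17.0290

17.03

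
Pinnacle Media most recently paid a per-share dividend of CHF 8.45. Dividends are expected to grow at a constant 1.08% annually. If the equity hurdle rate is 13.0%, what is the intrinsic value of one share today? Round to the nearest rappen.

CHF 71.65

Gordon growth model: P₀ = D₁/(r − g). D₁ = 8.45 × (1 + 0.0108) = 8.5413.
P₀ = 8.5413 / (0.13 − 0.0108) = 8.5413 / 0.1192 = 71.6549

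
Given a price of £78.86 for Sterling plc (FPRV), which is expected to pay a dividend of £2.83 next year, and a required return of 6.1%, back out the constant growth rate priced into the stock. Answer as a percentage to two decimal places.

2.51%

From P₀ = D₁/(r − g), the implied growth is g = r − D₁/P₀.
g = 0.061 − 2.83/78.86 = 0.061 − 0.03589 = 0.02511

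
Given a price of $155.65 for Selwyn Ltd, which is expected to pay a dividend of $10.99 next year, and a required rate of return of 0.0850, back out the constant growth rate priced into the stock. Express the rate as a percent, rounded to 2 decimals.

From P₀ = D₁/(r − g), the implied growth is g = r − D₁/P₀.
g = 0.085 − 10.99/155.65 = 0.085 − 0.07061 = 0.01439

1.44%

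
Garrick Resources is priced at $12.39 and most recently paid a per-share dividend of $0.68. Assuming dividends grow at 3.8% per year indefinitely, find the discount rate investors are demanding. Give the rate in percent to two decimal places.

Rearranging the constant-growth DDM: r = D₁/P₀ + g.
D₁ = 0.68 × (1 + 0.038) = 0.7058.
r = 0.7058 / 12.39 + 0.038 = 0.05697 + 0.038 = 0.09497

9.50%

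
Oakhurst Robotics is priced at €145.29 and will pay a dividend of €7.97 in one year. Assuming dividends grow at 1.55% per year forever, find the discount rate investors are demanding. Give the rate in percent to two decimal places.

7.04%

Rearranging the constant-growth DDM: r = D₁/P₀ + g.
r = 7.9700 / 145.29 + 0.0155 = 0.05486 + 0.0155 = 0.07036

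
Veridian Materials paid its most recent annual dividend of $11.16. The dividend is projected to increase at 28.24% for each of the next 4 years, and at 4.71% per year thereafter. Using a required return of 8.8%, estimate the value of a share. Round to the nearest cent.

Two-stage DDM. Project D₁…D_4 at 0.2824, terminal growth 0.0471, discount at r = 0.088.
D_1 = 14.3116
D_2 = 18.3532
D_3 = 23.5361
D_4 = 30.1827
Terminal value at t=4: TV = D_5/(r−g) = 31.6043/(0.088−0.0471) = 772.7217
P₀ = 14.3116/(1+0.088)^1 + 18.3532/(1+0.088)^2 + 23.5361/(1+0.088)^3 + 30.1827/(1+0.088)^4 + 772.7217/(1+0.088)^4 = 619.9246

$619.92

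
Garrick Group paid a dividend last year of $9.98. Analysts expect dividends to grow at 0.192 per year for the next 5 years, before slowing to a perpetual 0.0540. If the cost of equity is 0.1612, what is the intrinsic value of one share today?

Two-stage DDM. Project D₁…D_5 at 0.192, terminal growth 0.054, discount at r = 0.1612.
D_1 = 11.8962
D_2 = 14.1802
D_3 = 16.9028
D_4 = 20.1482
D_5 = 24.0166
Terminal value at t=5: TV = D_6/(r−g) = 25.3135/(0.1612−0.054) = 236.1335
P₀ = 11.8962/(1+0.1612)^1 + 14.1802/(1+0.1612)^2 + 16.9028/(1+0.1612)^3 + 20.1482/(1+0.1612)^4 + 24.0166/(1+0.1612)^5 + 236.1335/(1+0.1612)^5 = 165.8605

$165.86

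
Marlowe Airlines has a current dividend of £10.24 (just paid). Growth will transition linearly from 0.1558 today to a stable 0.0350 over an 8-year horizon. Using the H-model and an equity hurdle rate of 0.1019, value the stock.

£232.38

H-model: P₀ = D₀[(1+g_L) + H(g_S−g_L)]/(r−g_L), with H = 8/2 = 4.
P₀ = 10.24 × [(1+0.035) + 4×(0.1558−0.035)] / (0.1019−0.035)
   = 10.24 × 1.5182 / 0.0669 = 232.3822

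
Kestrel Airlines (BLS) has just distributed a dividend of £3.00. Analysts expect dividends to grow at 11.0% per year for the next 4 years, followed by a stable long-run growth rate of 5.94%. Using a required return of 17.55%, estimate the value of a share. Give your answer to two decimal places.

Two-stage DDM. Project D₁…D_4 at 0.11, terminal growth 0.0594, discount at r = 0.1755.
D_1 = 3.3300
D_2 = 3.6963
D_3 = 4.1029
D_4 = 4.5542
Terminal value at t=4: TV = D_5/(r−g) = 4.8247/(0.1755−0.0594) = 41.5567
P₀ = 3.3300/(1+0.1755)^1 + 3.6963/(1+0.1755)^2 + 4.1029/(1+0.1755)^3 + 4.5542/(1+0.1755)^4 + 41.5567/(1+0.1755)^4 = 32.1835

£32.18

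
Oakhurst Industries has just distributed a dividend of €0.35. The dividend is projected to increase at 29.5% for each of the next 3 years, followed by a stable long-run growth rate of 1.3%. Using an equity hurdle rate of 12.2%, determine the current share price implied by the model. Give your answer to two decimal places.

Two-stage DDM. Project D₁…D_3 at 0.295, terminal growth 0.013, discount at r = 0.122.
D_1 = 0.4532
D_2 = 0.5870
D_3 = 0.7601
Terminal value at t=3: TV = D_4/(r−g) = 0.7700/(0.122−0.013) = 7.0642
P₀ = 0.4532/(1+0.122)^1 + 0.5870/(1+0.122)^2 + 0.7601/(1+0.122)^3 + 7.0642/(1+0.122)^3 = 6.4097

€6.41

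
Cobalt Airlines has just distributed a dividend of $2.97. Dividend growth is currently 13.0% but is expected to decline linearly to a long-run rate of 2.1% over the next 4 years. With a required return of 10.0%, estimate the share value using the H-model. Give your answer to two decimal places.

H-model: P₀ = D₀[(1+g_L) + H(g_S−g_L)]/(r−g_L), with H = 4/2 = 2.
P₀ = 2.97 × [(1+0.021) + 2×(0.13−0.021)] / (0.1−0.021)
   = 2.97 × 1.2390 / 0.079 = 46.5801

$46.58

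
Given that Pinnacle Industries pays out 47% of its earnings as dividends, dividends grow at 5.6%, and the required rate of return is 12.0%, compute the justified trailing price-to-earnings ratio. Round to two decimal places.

7.75

Justified trailing P/E = b(1+g)/(r−g) = 0.47×(1+0.056)/(0.12−0.056) = 7.7550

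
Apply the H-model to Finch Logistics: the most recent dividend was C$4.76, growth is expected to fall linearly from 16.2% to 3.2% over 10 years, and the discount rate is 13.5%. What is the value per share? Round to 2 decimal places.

C$77.73

H-model: P₀ = D₀[(1+g_L) + H(g_S−g_L)]/(r−g_L), with H = 10/2 = 5.
P₀ = 4.76 × [(1+0.032) + 5×(0.162−0.032)] / (0.135−0.032)
   = 4.76 × 1.6820 / 0.103 = 77.7313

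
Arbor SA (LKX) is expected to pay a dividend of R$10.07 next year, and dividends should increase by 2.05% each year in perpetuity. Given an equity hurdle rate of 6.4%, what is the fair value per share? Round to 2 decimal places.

Gordon growth model: P₀ = D₁/(r − g), with D₁ = 10.07 given directly.
P₀ = 10.0700 / (0.064 − 0.0205) = 10.0700 / 0.0435 = 231.4943

R$231.49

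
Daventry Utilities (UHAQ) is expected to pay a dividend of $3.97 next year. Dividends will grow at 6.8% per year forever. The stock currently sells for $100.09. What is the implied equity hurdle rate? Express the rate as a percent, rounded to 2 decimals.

10.77%

Rearranging the constant-growth DDM: r = D₁/P₀ + g.
r = 3.9700 / 100.09 + 0.068 = 0.03966 + 0.068 = 0.10766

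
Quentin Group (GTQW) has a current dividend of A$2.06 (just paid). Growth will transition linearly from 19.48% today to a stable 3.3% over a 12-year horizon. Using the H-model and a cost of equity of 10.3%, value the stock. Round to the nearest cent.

H-model: P₀ = D₀[(1+g_L) + H(g_S−g_L)]/(r−g_L), with H = 12/2 = 6.
P₀ = 2.06 × [(1+0.033) + 6×(0.1948−0.033)] / (0.103−0.033)
   = 2.06 × 2.0038 / 0.07 = 58.9690

A$58.97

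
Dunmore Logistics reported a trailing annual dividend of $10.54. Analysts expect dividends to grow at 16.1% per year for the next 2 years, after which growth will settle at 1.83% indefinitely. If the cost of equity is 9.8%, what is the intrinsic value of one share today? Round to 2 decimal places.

Two-stage DDM. Project D₁…D_2 at 0.161, terminal growth 0.0183, discount at r = 0.098.
D_1 = 12.2369
D_2 = 14.2071
Terminal value at t=2: TV = D_3/(r−g) = 14.4671/(0.098−0.0183) = 181.5192
P₀ = 12.2369/(1+0.098)^1 + 14.2071/(1+0.098)^2 + 181.5192/(1+0.098)^2 = 173.4918

$173.49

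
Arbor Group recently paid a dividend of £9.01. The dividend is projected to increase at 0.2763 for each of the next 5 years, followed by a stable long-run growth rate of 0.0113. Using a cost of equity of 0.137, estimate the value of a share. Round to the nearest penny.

Two-stage DDM. Project D₁…D_5 at 0.2763, terminal growth 0.0113, discount at r = 0.137.
D_1 = 11.4995
D_2 = 14.6768
D_3 = 18.7320
D_4 = 23.9076
D_5 = 30.5133
Terminal value at t=5: TV = D_6/(r−g) = 30.8581/(0.137−0.0113) = 245.4898
P₀ = 11.4995/(1+0.137)^1 + 14.6768/(1+0.137)^2 + 18.7320/(1+0.137)^3 + 23.9076/(1+0.137)^4 + 30.5133/(1+0.137)^5 + 245.4898/(1+0.137)^5 = 193.7644

£193.76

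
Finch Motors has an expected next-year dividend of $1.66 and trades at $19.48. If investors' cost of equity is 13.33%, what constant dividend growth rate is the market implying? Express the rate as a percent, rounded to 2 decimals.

From P₀ = D₁/(r − g), the implied growth is g = r − D₁/P₀.
g = 0.1333 − 1.66/19.48 = 0.1333 − 0.08522 = 0.04808

4.81%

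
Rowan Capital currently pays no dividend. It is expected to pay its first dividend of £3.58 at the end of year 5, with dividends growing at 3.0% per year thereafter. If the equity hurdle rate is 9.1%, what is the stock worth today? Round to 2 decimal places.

Deferred-dividend DDM. At t=4 the remaining stream is a growing perpetuity with first payment D_5 = 3.58.
V_4 = D_5/(r−g) = 3.58/(0.091−0.03) = 58.6885
P₀ = V_4/(1+r)^4 = 58.6885/(1+0.091)^4 = 41.4242

£41.42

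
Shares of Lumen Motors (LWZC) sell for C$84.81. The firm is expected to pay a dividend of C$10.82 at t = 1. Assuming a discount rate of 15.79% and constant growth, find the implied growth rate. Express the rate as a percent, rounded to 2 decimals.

3.03%

From P₀ = D₁/(r − g), the implied growth is g = r − D₁/P₀.
g = 0.1579 − 10.82/84.81 = 0.1579 − 0.12758 = 0.03032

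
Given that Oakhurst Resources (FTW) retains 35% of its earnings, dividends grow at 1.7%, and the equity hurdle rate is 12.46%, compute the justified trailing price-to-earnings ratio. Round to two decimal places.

6.14

Payout ratio b = 1 − 0.35 = 0.65.
Justified trailing P/E = b(1+g)/(r−g) = 0.65×(1+0.017)/(0.1246−0.017) = 6.1436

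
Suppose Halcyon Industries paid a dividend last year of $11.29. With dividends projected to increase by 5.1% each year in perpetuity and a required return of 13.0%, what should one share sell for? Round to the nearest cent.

Gordon growth model: P₀ = D₁/(r − g). D₁ = 11.29 × (1 + 0.051) = 11.8658.
P₀ = 11.8658 / (0.13 − 0.051) = 11.8658 / 0.079 = 150.1999

$150.20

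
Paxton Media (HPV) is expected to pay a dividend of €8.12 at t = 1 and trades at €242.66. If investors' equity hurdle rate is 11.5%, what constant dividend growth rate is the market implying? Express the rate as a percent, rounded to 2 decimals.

8.15%

From P₀ = D₁/(r − g), the implied growth is g = r − D₁/P₀.
g = 0.115 − 8.12/242.66 = 0.115 − 0.03346 = 0.08154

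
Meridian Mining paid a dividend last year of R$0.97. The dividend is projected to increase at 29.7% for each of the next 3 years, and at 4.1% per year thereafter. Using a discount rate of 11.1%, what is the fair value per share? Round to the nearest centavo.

R$26.95

Two-stage DDM. Project D₁…D_3 at 0.297, terminal growth 0.041, discount at r = 0.111.
D_1 = 1.2581
D_2 = 1.6317
D_3 = 2.1164
Terminal value at t=3: TV = D_4/(r−g) = 2.2031/(0.111−0.041) = 31.4735
P₀ = 1.2581/(1+0.111)^1 + 1.6317/(1+0.111)^2 + 2.1164/(1+0.111)^3 + 31.4735/(1+0.111)^3 = 26.9487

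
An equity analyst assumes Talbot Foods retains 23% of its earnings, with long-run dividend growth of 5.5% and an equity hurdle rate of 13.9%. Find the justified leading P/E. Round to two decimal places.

Payout ratio b = 1 − 0.23 = 0.77.
Justified leading P/E = b/(r−g) = 0.77/(0.139−0.055) = 9.1667

9.17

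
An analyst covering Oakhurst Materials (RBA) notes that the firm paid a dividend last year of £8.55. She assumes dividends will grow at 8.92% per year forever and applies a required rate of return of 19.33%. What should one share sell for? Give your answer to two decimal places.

Gordon growth model: P₀ = D₁/(r − g). D₁ = 8.55 × (1 + 0.0892) = 9.3127.
P₀ = 9.3127 / (0.1933 − 0.0892) = 9.3127 / 0.1041 = 89.4588

£89.46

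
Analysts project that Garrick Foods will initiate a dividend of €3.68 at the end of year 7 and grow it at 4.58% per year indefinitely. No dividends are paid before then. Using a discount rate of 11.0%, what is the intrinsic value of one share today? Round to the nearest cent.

€30.65

Deferred-dividend DDM. At t=6 the remaining stream is a growing perpetuity with first payment D_7 = 3.68.
V_6 = D_7/(r−g) = 3.68/(0.11−0.0458) = 57.3209
P₀ = V_6/(1+r)^6 = 57.3209/(1+0.11)^6 = 30.6461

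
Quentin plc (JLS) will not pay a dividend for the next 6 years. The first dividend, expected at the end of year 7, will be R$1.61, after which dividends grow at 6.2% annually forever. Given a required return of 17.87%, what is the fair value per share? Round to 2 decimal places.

Deferred-dividend DDM. At t=6 the remaining stream is a growing perpetuity with first payment D_7 = 1.61.
V_6 = D_7/(r−g) = 1.61/(0.1787−0.062) = 13.7961
P₀ = V_6/(1+r)^6 = 13.7961/(1+0.1787)^6 = 5.1444

R$5.14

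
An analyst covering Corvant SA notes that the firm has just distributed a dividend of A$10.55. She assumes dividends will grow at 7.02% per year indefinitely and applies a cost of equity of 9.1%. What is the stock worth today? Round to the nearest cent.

A$542.82

Gordon growth model: P₀ = D₁/(r − g). D₁ = 10.55 × (1 + 0.0702) = 11.2906.
P₀ = 11.2906 / (0.091 − 0.0702) = 11.2906 / 0.0208 = 542.8178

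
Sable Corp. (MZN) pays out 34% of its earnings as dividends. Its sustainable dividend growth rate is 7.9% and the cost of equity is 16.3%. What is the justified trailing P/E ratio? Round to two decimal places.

4.37

Justified trailing P/E = b(1+g)/(r−g) = 0.34×(1+0.079)/(0.163−0.079) = 4.3674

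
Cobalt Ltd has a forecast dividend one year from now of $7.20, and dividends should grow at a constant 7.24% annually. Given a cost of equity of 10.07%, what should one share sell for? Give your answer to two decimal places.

Gordon growth model: P₀ = D₁/(r − g), with D₁ = 7.20 given directly.
P₀ = 7.2000 / (0.1007 − 0.0724) = 7.2000 / 0.0283 = 254.4170

$254.42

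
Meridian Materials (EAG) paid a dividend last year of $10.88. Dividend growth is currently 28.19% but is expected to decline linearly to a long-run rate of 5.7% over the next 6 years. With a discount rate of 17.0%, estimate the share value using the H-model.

$166.73

H-model: P₀ = D₀[(1+g_L) + H(g_S−g_L)]/(r−g_L), with H = 6/2 = 3.
P₀ = 10.88 × [(1+0.057) + 3×(0.2819−0.057)] / (0.17−0.057)
   = 10.88 × 1.7317 / 0.113 = 166.7336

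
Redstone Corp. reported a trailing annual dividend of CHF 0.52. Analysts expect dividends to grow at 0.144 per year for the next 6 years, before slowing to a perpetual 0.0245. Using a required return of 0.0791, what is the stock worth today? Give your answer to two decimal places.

CHF 17.70

Two-stage DDM. Project D₁…D_6 at 0.144, terminal growth 0.0245, discount at r = 0.0791.
D_1 = 0.5949
D_2 = 0.6805
D_3 = 0.7785
D_4 = 0.8907
D_5 = 1.0189
D_6 = 1.1656
Terminal value at t=6: TV = D_7/(r−g) = 1.1942/(0.0791−0.0245) = 21.8715
P₀ = 0.5949/(1+0.0791)^1 + 0.6805/(1+0.0791)^2 + 0.7785/(1+0.0791)^3 + 0.8907/(1+0.0791)^4 + 1.0189/(1+0.0791)^5 + 1.1656/(1+0.0791)^6 + 21.8715/(1+0.0791)^6 = 17.6986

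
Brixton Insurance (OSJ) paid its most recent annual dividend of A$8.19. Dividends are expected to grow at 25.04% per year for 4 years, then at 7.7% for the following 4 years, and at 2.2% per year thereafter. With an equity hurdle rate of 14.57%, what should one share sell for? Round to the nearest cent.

Three-stage DDM. Project D₁…D_8; terminal Gordon value at t=8 with g = 0.022; discount at r = 0.1457.
D_1 = 10.2408
D_2 = 12.8051
D_3 = 16.0115
D_4 = 20.0207
D_5 = 21.5623
D_6 = 23.2226
D_7 = 25.0108
D_8 = 26.9366
TV_8 = 27.5292/(0.1457−0.022) = 222.5480
P₀ = Σ Dₜ/(1+r)ᵗ + TV_8/(1+r)^8 = 155.8416

A$155.84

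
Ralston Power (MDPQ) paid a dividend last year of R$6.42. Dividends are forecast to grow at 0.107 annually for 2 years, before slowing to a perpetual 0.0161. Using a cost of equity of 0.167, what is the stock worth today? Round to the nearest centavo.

Two-stage DDM. Project D₁…D_2 at 0.107, terminal growth 0.0161, discount at r = 0.167.
D_1 = 7.1069
D_2 = 7.8674
Terminal value at t=2: TV = D_3/(r−g) = 7.9940/(0.167−0.0161) = 52.9758
P₀ = 7.1069/(1+0.167)^1 + 7.8674/(1+0.167)^2 + 52.9758/(1+0.167)^2 = 50.7655

R$50.77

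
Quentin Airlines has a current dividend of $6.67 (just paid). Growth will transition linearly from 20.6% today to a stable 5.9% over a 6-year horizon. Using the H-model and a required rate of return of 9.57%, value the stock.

$272.62

H-model: P₀ = D₀[(1+g_L) + H(g_S−g_L)]/(r−g_L), with H = 6/2 = 3.
P₀ = 6.67 × [(1+0.059) + 3×(0.206−0.059)] / (0.0957−0.059)
   = 6.67 × 1.5000 / 0.0367 = 272.6158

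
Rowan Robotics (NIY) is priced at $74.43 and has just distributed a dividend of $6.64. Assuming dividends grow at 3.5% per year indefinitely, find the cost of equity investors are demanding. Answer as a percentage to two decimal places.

12.73%

Rearranging the constant-growth DDM: r = D₁/P₀ + g.
D₁ = 6.64 × (1 + 0.035) = 6.8724.
r = 6.8724 / 74.43 + 0.035 = 0.09233 + 0.035 = 0.12733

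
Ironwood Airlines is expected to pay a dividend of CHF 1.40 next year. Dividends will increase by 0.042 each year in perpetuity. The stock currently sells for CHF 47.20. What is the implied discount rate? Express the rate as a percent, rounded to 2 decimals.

7.17%

Rearranging the constant-growth DDM: r = D₁/P₀ + g.
r = 1.4000 / 47.20 + 0.042 = 0.02966 + 0.042 = 0.07166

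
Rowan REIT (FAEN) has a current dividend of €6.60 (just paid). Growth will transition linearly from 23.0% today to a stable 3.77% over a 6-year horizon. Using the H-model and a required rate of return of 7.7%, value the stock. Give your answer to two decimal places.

€271.15

H-model: P₀ = D₀[(1+g_L) + H(g_S−g_L)]/(r−g_L), with H = 6/2 = 3.
P₀ = 6.60 × [(1+0.0377) + 3×(0.23−0.0377)] / (0.077−0.0377)
   = 6.60 × 1.6146 / 0.0393 = 271.1542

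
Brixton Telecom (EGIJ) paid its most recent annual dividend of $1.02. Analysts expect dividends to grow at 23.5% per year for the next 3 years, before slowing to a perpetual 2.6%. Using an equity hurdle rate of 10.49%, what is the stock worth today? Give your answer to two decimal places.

Two-stage DDM. Project D₁…D_3 at 0.235, terminal growth 0.026, discount at r = 0.1049.
D_1 = 1.2597
D_2 = 1.5557
D_3 = 1.9213
Terminal value at t=3: TV = D_4/(r−g) = 1.9713/(0.1049−0.026) = 24.9845
P₀ = 1.2597/(1+0.1049)^1 + 1.5557/(1+0.1049)^2 + 1.9213/(1+0.1049)^3 + 24.9845/(1+0.1049)^3 = 22.3615

$22.36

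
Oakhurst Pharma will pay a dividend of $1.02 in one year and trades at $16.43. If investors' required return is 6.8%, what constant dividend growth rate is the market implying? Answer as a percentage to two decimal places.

0.59%

From P₀ = D₁/(r − g), the implied growth is g = r − D₁/P₀.
g = 0.068 − 1.02/16.43 = 0.068 − 0.06208 = 0.00592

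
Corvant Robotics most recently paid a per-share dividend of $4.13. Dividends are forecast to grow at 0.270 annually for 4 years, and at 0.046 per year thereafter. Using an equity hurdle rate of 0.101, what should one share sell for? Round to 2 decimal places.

Two-stage DDM. Project D₁…D_4 at 0.27, terminal growth 0.046, discount at r = 0.101.
D_1 = 5.2451
D_2 = 6.6613
D_3 = 8.4598
D_4 = 10.7440
Terminal value at t=4: TV = D_5/(r−g) = 11.2382/(0.101−0.046) = 204.3308
P₀ = 5.2451/(1+0.101)^1 + 6.6613/(1+0.101)^2 + 8.4598/(1+0.101)^3 + 10.7440/(1+0.101)^4 + 204.3308/(1+0.101)^4 = 162.9638

$162.96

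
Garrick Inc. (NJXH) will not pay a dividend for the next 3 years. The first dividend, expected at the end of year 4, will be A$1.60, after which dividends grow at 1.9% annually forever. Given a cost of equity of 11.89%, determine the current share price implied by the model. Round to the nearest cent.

A$11.43

Deferred-dividend DDM. At t=3 the remaining stream is a growing perpetuity with first payment D_4 = 1.60.
V_3 = D_4/(r−g) = 1.60/(0.1189−0.019) = 16.0160
P₀ = V_3/(1+r)^3 = 16.0160/(1+0.1189)^3 = 11.4335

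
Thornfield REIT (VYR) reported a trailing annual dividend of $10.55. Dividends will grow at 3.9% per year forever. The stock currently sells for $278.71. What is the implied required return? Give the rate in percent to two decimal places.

Rearranging the constant-growth DDM: r = D₁/P₀ + g.
D₁ = 10.55 × (1 + 0.039) = 10.9614.
r = 10.9614 / 278.71 + 0.039 = 0.03933 + 0.039 = 0.07833

7.83%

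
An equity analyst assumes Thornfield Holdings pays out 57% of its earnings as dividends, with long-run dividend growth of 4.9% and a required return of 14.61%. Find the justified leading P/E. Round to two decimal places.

Justified leading P/E = b/(r−g) = 0.57/(0.1461−0.049) = 5.8702

5.87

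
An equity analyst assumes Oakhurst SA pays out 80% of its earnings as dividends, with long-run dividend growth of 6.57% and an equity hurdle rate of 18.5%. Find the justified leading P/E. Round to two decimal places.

6.71

Justified leading P/E = b/(r−g) = 0.80/(0.185−0.0657) = 6.7058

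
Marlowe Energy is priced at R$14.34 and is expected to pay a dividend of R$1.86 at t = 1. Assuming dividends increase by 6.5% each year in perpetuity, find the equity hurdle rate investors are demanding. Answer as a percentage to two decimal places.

19.47%

Rearranging the constant-growth DDM: r = D₁/P₀ + g.
r = 1.8600 / 14.34 + 0.065 = 0.12971 + 0.065 = 0.19471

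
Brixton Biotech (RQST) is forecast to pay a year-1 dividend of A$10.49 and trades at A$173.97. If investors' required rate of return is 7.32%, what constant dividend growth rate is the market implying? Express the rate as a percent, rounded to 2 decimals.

1.29%

From P₀ = D₁/(r − g), the implied growth is g = r − D₁/P₀.
g = 0.0732 − 10.49/173.97 = 0.0732 − 0.06030 = 0.01290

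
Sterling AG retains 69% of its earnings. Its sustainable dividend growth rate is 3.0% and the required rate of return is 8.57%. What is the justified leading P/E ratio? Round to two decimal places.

5.57

Payout ratio b = 1 − 0.69 = 0.31.
Justified leading P/E = b/(r−g) = 0.31/(0.0857−0.03) = 5.5655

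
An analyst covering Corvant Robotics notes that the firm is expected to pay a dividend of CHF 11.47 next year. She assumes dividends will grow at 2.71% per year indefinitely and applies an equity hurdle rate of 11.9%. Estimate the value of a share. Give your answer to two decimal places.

CHF 124.81

Gordon growth model: P₀ = D₁/(r − g), with D₁ = 11.47 given directly.
P₀ = 11.4700 / (0.119 − 0.0271) = 11.4700 / 0.0919 = 124.8096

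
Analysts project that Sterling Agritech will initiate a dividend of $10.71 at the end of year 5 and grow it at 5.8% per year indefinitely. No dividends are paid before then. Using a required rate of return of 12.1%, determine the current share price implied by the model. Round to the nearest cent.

Deferred-dividend DDM. At t=4 the remaining stream is a growing perpetuity with first payment D_5 = 10.71.
V_4 = D_5/(r−g) = 10.71/(0.121−0.058) = 170.0000
P₀ = V_4/(1+r)^4 = 170.0000/(1+0.121)^4 = 107.6531

$107.65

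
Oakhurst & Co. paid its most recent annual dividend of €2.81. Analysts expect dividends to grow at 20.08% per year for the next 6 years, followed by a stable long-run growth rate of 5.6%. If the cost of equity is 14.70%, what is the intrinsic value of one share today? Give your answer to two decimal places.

€62.79

Two-stage DDM. Project D₁…D_6 at 0.2008, terminal growth 0.056, discount at r = 0.147.
D_1 = 3.3742
D_2 = 4.0518
D_3 = 4.8654
D_4 = 5.8424
D_5 = 7.0155
D_6 = 8.4242
Terminal value at t=6: TV = D_7/(r−g) = 8.8960/(0.147−0.056) = 97.7581
P₀ = 3.3742/(1+0.147)^1 + 4.0518/(1+0.147)^2 + 4.8654/(1+0.147)^3 + 5.8424/(1+0.147)^4 + 7.0155/(1+0.147)^5 + 8.4242/(1+0.147)^6 + 97.7581/(1+0.147)^6 = 62.7858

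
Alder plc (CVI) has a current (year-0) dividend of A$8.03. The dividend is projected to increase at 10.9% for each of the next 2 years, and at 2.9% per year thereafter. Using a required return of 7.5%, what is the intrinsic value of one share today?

A$208.00

Two-stage DDM. Project D₁…D_2 at 0.109, terminal growth 0.029, discount at r = 0.075.
D_1 = 8.9053
D_2 = 9.8759
Terminal value at t=2: TV = D_3/(r−g) = 10.1623/(0.075−0.029) = 220.9206
P₀ = 8.9053/(1+0.075)^1 + 9.8759/(1+0.075)^2 + 220.9206/(1+0.075)^2 = 207.9997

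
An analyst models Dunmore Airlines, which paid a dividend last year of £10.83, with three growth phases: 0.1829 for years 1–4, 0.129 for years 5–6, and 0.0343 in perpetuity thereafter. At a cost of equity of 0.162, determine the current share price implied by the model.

£156.51

Three-stage DDM. Project D₁…D_6; terminal Gordon value at t=6 with g = 0.0343; discount at r = 0.162.
D_1 = 12.8108
D_2 = 15.1539
D_3 = 17.9256
D_4 = 21.2041
D_5 = 23.9395
D_6 = 27.0277
TV_6 = 27.9547/(0.162−0.0343) = 218.9092
P₀ = Σ Dₜ/(1+r)ᵗ + TV_6/(1+r)^6 = 156.5083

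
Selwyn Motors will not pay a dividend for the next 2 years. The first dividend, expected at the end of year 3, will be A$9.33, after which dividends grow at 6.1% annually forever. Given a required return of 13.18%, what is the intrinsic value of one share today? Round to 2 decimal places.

A$102.87

Deferred-dividend DDM. At t=2 the remaining stream is a growing perpetuity with first payment D_3 = 9.33.
V_2 = D_3/(r−g) = 9.33/(0.1318−0.061) = 131.7797
P₀ = V_2/(1+r)^2 = 131.7797/(1+0.1318)^2 = 102.8748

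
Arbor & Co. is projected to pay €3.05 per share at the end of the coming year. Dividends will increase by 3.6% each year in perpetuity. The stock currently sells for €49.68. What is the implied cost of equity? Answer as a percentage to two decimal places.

Rearranging the constant-growth DDM: r = D₁/P₀ + g.
r = 3.0500 / 49.68 + 0.036 = 0.06139 + 0.036 = 0.09739

9.74%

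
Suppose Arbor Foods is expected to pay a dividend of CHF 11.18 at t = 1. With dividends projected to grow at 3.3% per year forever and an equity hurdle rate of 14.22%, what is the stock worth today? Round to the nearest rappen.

Gordon growth model: P₀ = D₁/(r − g), with D₁ = 11.18 given directly.
P₀ = 11.1800 / (0.1422 − 0.033) = 11.1800 / 0.1092 = 102.3810

CHF 102.38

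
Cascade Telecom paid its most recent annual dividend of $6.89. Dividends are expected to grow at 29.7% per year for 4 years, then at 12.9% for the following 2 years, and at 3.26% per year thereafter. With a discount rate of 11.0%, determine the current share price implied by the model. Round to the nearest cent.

$244.91

Three-stage DDM. Project D₁…D_6; terminal Gordon value at t=6 with g = 0.0326; discount at r = 0.11.
D_1 = 8.9363
D_2 = 11.5904
D_3 = 15.0328
D_4 = 19.4975
D_5 = 22.0127
D_6 = 24.8523
TV_6 = 25.6625/(0.11−0.0326) = 331.5570
P₀ = Σ Dₜ/(1+r)ᵗ + TV_6/(1+r)^6 = 244.9077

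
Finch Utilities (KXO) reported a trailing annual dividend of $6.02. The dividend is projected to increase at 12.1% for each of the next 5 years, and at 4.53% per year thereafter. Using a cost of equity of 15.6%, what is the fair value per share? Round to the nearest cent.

Two-stage DDM. Project D₁…D_5 at 0.121, terminal growth 0.0453, discount at r = 0.156.
D_1 = 6.7484
D_2 = 7.5650
D_3 = 8.4803
D_4 = 9.5065
D_5 = 10.6567
Terminal value at t=5: TV = D_6/(r−g) = 11.1395/(0.156−0.0453) = 100.6278
P₀ = 6.7484/(1+0.156)^1 + 7.5650/(1+0.156)^2 + 8.4803/(1+0.156)^3 + 9.5065/(1+0.156)^4 + 10.6567/(1+0.156)^5 + 100.6278/(1+0.156)^5 = 76.2187

$76.22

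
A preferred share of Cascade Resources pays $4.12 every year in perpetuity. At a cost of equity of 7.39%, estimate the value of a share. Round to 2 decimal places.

$55.75

Zero-growth DDM (perpetuity): P₀ = D/r = 4.12 / 0.0739 = 55.7510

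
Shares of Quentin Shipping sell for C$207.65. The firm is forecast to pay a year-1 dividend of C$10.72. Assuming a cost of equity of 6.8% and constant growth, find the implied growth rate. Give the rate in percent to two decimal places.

From P₀ = D₁/(r − g), the implied growth is g = r − D₁/P₀.
g = 0.068 − 10.72/207.65 = 0.068 − 0.05163 = 0.01637

1.64%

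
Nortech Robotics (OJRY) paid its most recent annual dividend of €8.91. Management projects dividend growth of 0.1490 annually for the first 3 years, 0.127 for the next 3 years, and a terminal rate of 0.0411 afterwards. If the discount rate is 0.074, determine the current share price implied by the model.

Three-stage DDM. Project D₁…D_6; terminal Gordon value at t=6 with g = 0.0411; discount at r = 0.074.
D_1 = 10.2376
D_2 = 11.7630
D_3 = 13.5157
D_4 = 15.2322
D_5 = 17.1667
D_6 = 19.3468
TV_6 = 20.1420/(0.074−0.0411) = 612.2180
P₀ = Σ Dₜ/(1+r)ᵗ + TV_6/(1+r)^6 = 465.6230

€465.62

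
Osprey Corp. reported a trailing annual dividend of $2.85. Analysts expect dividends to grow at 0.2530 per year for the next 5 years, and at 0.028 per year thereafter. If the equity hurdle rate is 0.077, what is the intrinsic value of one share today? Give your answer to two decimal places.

Two-stage DDM. Project D₁…D_5 at 0.253, terminal growth 0.028, discount at r = 0.077.
D_1 = 3.5711
D_2 = 4.4745
D_3 = 5.6066
D_4 = 7.0250
D_5 = 8.8024
Terminal value at t=5: TV = D_6/(r−g) = 9.0488/(0.077−0.028) = 184.6704
P₀ = 3.5711/(1+0.077)^1 + 4.4745/(1+0.077)^2 + 5.6066/(1+0.077)^3 + 7.0250/(1+0.077)^4 + 8.8024/(1+0.077)^5 + 184.6704/(1+0.077)^5 = 150.4012

$150.40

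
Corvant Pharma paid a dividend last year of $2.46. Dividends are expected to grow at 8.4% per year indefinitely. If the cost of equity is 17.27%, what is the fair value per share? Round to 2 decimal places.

Gordon growth model: P₀ = D₁/(r − g). D₁ = 2.46 × (1 + 0.084) = 2.6666.
P₀ = 2.6666 / (0.1727 − 0.084) = 2.6666 / 0.0887 = 30.0636

$30.06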